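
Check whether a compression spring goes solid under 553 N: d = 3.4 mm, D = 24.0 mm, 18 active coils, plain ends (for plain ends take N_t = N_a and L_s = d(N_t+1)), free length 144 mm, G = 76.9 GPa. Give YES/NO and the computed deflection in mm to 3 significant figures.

YES, δ = 107 mm

k = Gd⁴/(8D³N_a) = (76.9×10³)(3.4⁴)/(8·24.0³·18) = 5.1623 N/mm
N_t = 18; L_s = 3.4·19 = 64.6 mm; δ_solid = L₀ − L_s = 144 − 64.6 = 79.4 mm
δ = F/k = 553/5.1623 = 107.12 mm
δ ≥ δ_solid → spring goes solid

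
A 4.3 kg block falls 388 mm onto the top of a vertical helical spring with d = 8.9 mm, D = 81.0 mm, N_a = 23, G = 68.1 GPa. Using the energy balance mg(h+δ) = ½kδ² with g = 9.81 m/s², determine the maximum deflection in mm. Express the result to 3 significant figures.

96.7 mm

k = Gd⁴/(8D³N_a) = (68.1×10³)(8.9⁴)/(8·81.0³·23) = 4.3695 N/mm
W = mg = 4.3 × 9.81 = 42.183 N
½kδ² − Wδ − Wh = 0 → δ = (W + √(W² + 2kWh))/k
δ = (42.183 + √(1779.4 + 143032))/4.3695 = (42.183 + 380.54)/4.3695 = 96.744 mm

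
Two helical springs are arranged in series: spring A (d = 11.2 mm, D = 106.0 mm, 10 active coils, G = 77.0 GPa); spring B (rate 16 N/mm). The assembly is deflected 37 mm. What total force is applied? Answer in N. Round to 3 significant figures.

262 N

k_A = Gd⁴/(8D³N_a) = (77.0×10³)(11.2⁴)/(8·106.0³·10) = 12.716 N/mm
Series: 1/k_eq = 1/12.716 + 1/16 = 0.14114; k_eq = 7.0852 N/mm
F = k_eq·δ = 7.0852·37 = 262.15 N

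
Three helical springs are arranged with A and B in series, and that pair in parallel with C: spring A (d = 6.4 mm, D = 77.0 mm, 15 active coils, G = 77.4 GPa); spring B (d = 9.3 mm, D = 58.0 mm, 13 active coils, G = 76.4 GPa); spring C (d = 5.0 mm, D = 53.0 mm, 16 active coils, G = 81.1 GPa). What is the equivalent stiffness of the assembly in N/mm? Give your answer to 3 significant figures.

4.85 N/mm

k_A = Gd⁴/(8D³N_a) = (77.4×10³)(6.4⁴)/(8·77.0³·15) = 2.3703 N/mm
k_B = Gd⁴/(8D³N_a) = (76.4×10³)(9.3⁴)/(8·58.0³·13) = 28.165 N/mm
k_C = Gd⁴/(8D³N_a) = (81.1×10³)(5.0⁴)/(8·53.0³·16) = 2.6599 N/mm
Springs A,B series: k_AB = 1/(1/2.3703+1/28.165) = 2.1863 N/mm; parallel with C: k_eq = 2.1863+2.6599 = 4.8462 N/mm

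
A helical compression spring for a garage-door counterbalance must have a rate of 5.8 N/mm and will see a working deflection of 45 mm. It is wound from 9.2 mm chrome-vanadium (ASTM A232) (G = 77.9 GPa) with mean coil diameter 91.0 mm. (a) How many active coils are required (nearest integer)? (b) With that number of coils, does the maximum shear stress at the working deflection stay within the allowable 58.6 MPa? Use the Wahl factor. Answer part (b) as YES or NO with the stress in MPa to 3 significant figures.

N_a = Gd⁴/(8D³k) = (77.9×10³)(9.2⁴)/(8·91.0³·5.8) = 15.96 → N_a = 16
Actual rate k = Gd⁴/(8D³·16) = 5.7857 N/mm
Working load F = kδ = 5.7857·45 = 260.36 N
C = 91.0/9.2 = 9.8913; K_W = (4C−1)/(4C−4)+0.615/C = 1.1465
τ_max = K_W·8FD/(πd³) = 1.1465·77.479 = 88.832 MPa
τ_max > 58.6 MPa → exceeds allowable

(a) 16 coils; (b) NO, τ_max = 88.8 MPa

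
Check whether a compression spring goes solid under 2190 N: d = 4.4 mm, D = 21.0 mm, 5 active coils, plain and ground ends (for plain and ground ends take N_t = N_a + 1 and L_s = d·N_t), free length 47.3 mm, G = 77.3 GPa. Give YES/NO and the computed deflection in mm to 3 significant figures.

YES, δ = 28.0 mm

k = Gd⁴/(8D³N_a) = (77.3×10³)(4.4⁴)/(8·21.0³·5) = 78.212 N/mm
N_t = 6; L_s = 4.4·6 = 26.4 mm; δ_solid = L₀ − L_s = 47.3 − 26.4 = 20.9 mm
δ = F/k = 2190/78.212 = 28.001 mm
δ ≥ δ_solid → spring goes solid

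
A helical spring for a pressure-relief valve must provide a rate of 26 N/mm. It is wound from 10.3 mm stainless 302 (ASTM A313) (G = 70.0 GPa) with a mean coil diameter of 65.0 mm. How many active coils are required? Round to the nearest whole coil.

N_a = Gd⁴/(8D³k) = (70.0×10³ × 10.3⁴)/(8 × 65.0³ × 26)
    = 7.87856e+08 / 5.7122e+07 = 13.79 → 14 coils

14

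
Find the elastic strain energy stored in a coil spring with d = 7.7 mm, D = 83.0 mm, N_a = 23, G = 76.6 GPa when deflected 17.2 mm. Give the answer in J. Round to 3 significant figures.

0.379 J

k = Gd⁴/(8D³N_a) = (76.6×10³)(7.7⁴)/(8·83.0³·23) = 2.5594 N/mm
U = ½kδ² = 0.5 × 2.5594 × 17.2² = 378.59 N·mm = 0.37859 J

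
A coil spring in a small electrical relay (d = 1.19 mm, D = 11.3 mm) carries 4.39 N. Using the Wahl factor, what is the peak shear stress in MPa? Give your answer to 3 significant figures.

86.4 MPa

Spring index C = D/d = 11.3/1.19 = 9.4958
K_W = (4C−1)/(4C−4) + 0.615/C = 36.983/33.983 + 0.0648 = 1.1530
τ₀ = 8FD/(πd³) = 8·4.39·11.3/(π·1.19³) = 396.856/5.2941 = 74.962 MPa
τ_max = K·τ₀ = 1.1530 × 74.962 = 86.435 MPa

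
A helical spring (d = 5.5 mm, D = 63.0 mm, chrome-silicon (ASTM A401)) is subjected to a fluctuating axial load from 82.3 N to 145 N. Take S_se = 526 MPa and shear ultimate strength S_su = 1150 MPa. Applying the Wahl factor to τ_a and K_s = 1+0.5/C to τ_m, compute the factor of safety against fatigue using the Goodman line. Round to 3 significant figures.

6.09

C = D/d = 63.0/5.5 = 11.4545; K_W = (4C−1)/(4C−4)+0.615/C = 1.1254; K_s = 1+0.5/C = 1.0437
F_a = (F_max−F_min)/2 = 31.35 N; F_m = (F_max+F_min)/2 = 113.65 N
τ_a = K_W·8F_aD/(πd³) = 1.1254 × 30.229 = 34.021 MPa
τ_m = K_s·8F_mD/(πd³) = 1.0437 × 109.59 = 114.37 MPa
Goodman: 1/n_f = τ_a/S_se + τ_m/S_su = 34.021/526 + 114.37/1150 = 0.06468 + 0.09945 = 0.16413
n_f = 1/0.16413 = 6.093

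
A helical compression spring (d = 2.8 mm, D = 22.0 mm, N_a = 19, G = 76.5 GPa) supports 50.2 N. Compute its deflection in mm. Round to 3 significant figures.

17.3 mm

k = Gd⁴/(8D³N_a) = (76.5×10³)(2.8⁴)/(8·22.0³·19) = 2.9052 N/mm
δ = F/k = 50.2 / 2.9052 = 17.279 mm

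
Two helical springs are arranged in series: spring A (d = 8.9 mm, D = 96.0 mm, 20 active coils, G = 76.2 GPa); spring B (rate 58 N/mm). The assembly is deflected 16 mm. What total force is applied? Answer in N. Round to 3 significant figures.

51.1 N

k_A = Gd⁴/(8D³N_a) = (76.2×10³)(8.9⁴)/(8·96.0³·20) = 3.3774 N/mm
Series: 1/k_eq = 1/3.3774 + 1/58 = 0.31333; k_eq = 3.1915 N/mm
F = k_eq·δ = 3.1915·16 = 51.065 N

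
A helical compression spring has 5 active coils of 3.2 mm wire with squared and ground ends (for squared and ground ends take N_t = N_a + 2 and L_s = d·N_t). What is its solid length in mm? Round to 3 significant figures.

22.4 mm

squared and ground ends: N_t = N_a + 2 = 5 + 2 = 7
L_s = d·N_t = 3.2 × 7 = 22.4 mm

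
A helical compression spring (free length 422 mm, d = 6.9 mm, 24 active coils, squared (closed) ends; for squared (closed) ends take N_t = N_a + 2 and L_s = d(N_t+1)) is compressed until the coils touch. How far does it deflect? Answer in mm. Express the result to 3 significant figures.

236 mm

N_t = 26; L_s = 6.9·27 = 186.3 mm
δ_solid = L₀ − L_s = 422 − 186.3 = 235.7 mm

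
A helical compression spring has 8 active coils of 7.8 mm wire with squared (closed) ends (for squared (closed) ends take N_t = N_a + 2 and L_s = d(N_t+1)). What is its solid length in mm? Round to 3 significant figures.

85.8 mm

squared (closed) ends: N_t = N_a + 2 = 8 + 2 = 10
L_s = d·(N_t+1) = 7.8 × 11 = 85.8 mm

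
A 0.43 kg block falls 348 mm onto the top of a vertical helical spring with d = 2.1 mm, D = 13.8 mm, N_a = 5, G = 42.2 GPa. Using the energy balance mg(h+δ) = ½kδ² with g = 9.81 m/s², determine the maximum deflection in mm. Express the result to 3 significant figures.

k = Gd⁴/(8D³N_a) = (42.2×10³)(2.1⁴)/(8·13.8³·5) = 7.8071 N/mm
W = mg = 0.43 × 9.81 = 4.2183 N
½kδ² − Wδ − Wh = 0 → δ = (W + √(W² + 2kWh))/k
δ = (4.2183 + √(17.794 + 22921.3))/7.8071 = (4.2183 + 151.46)/7.8071 = 19.94 mm

19.9 mm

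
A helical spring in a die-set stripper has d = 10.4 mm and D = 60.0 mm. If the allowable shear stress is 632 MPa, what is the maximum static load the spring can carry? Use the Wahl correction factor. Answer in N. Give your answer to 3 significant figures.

3680 N

C = D/d = 60.0/10.4 = 5.7692
K_W = (4C−1)/(4C−4) + 0.615/C = 22.077/19.077 + 0.1066 = 1.2639
τ_max = K·8FD/(πd³) → F_max = τ_allow·πd³/(8DK)
F_max = 632·π·10.4³/(8·60.0·1.2639) = 2.2334e+06/606.65 = 3681.5 N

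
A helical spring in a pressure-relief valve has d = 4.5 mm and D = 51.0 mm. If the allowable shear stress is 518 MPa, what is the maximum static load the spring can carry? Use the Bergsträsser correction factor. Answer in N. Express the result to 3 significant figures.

325 N

C = D/d = 51.0/4.5 = 11.3333
K_B = (4C+2)/(4C−3) = 47.333/42.333 = 1.1181
τ_max = K·8FD/(πd³) → F_max = τ_allow·πd³/(8DK)
F_max = 518·π·4.5³/(8·51.0·1.1181) = 1.4829e+05/456.19 = 325.07 N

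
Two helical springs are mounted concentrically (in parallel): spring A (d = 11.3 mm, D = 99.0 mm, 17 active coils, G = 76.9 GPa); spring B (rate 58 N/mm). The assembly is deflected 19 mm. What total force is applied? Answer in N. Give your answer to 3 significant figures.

k_A = Gd⁴/(8D³N_a) = (76.9×10³)(11.3⁴)/(8·99.0³·17) = 9.5016 N/mm
Parallel: k_eq = 9.5016 + 58 = 67.502 N/mm
F = k_eq·δ = 67.502·19 = 1282.5 N

1280 N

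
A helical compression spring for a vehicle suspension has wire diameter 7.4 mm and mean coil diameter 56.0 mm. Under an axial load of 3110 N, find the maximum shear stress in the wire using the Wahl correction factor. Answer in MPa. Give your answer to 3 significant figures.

1310 MPa

Spring index C = D/d = 56.0/7.4 = 7.5676
K_W = (4C−1)/(4C−4) + 0.615/C = 29.270/26.270 + 0.0813 = 1.1955
τ₀ = 8FD/(πd³) = 8·3110·56.0/(π·7.4³) = 1.39328e+06/1273 = 1094.4 MPa
τ_max = K·τ₀ = 1.1955 × 1094.4 = 1308.4 MPa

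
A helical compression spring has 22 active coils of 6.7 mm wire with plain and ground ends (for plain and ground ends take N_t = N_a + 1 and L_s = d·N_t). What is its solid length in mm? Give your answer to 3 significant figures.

154 mm

plain and ground ends: N_t = N_a + 1 = 22 + 1 = 23
L_s = d·N_t = 6.7 × 23 = 154.1 mm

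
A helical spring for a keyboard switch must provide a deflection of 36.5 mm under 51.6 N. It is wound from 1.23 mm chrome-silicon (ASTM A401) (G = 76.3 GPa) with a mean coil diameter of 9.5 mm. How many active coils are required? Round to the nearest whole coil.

Required rate k = F/δ = 51.6/36.5 = 1.4137 N/mm
N_a = Gd⁴/(8D³k) = (76.3×10³ × 1.23⁴)/(8 × 9.5³ × 1.4137)
    = 174641 / 9696.56 = 18.01 → 18 coils

18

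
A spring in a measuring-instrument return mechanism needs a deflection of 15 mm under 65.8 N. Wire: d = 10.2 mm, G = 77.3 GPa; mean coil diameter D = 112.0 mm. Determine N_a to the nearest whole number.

17

Required rate k = F/δ = 65.8/15 = 4.3867 N/mm
N_a = Gd⁴/(8D³k) = (77.3×10³ × 10.2⁴)/(8 × 112.0³ × 4.3867)
    = 8.3672e+08 / 4.93036e+07 = 16.97 → 17 coils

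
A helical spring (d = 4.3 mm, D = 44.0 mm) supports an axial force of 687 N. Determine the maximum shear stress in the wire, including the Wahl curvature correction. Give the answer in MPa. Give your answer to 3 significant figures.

Spring index C = D/d = 44.0/4.3 = 10.2326
K_W = (4C−1)/(4C−4) + 0.615/C = 39.930/36.930 + 0.0601 = 1.1413
τ₀ = 8FD/(πd³) = 8·687·44.0/(π·4.3³) = 241824/249.78 = 968.15 MPa
τ_max = K·τ₀ = 1.1413 × 968.15 = 1105 MPa

1100 MPa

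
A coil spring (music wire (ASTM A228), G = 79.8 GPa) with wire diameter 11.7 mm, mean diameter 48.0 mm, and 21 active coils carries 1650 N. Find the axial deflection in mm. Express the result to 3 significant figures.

20.5 mm

k = Gd⁴/(8D³N_a) = (79.8×10³)(11.7⁴)/(8·48.0³·21) = 80.485 N/mm
δ = F/k = 1650 / 80.485 = 20.501 mm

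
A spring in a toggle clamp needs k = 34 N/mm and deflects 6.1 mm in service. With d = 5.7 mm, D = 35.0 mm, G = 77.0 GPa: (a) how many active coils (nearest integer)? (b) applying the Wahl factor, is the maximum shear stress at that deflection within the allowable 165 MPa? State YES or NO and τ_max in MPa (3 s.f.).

(a) 7 coils; (b) YES, τ_max = 124 MPa

N_a = Gd⁴/(8D³k) = (77.0×10³)(5.7⁴)/(8·35.0³·34) = 6.97 → N_a = 7
Actual rate k = Gd⁴/(8D³·7) = 33.853 N/mm
Working load F = kδ = 33.853·6.1 = 206.5 N
C = 35.0/5.7 = 6.1404; K_W = (4C−1)/(4C−4)+0.615/C = 1.2461
τ_max = K_W·8FD/(πd³) = 1.2461·99.383 = 123.84 MPa
τ_max ≤ 165 MPa → acceptable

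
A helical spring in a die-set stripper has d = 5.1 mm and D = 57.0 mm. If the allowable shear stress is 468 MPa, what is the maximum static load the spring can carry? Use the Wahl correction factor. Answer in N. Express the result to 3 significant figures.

379 N

C = D/d = 57.0/5.1 = 11.1765
K_W = (4C−1)/(4C−4) + 0.615/C = 43.706/40.706 + 0.0550 = 1.1287
τ_max = K·8FD/(πd³) → F_max = τ_allow·πd³/(8DK)
F_max = 468·π·5.1³/(8·57.0·1.1287) = 1.9503e+05/514.7 = 378.92 N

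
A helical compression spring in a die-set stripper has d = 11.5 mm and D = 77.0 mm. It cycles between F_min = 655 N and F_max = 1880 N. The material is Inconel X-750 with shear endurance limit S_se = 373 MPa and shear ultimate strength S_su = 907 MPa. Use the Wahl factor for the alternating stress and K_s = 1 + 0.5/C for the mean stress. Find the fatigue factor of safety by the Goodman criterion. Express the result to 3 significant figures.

C = D/d = 77.0/11.5 = 6.6957; K_W = (4C−1)/(4C−4)+0.615/C = 1.2235; K_s = 1+0.5/C = 1.0747
F_a = (F_max−F_min)/2 = 612.5 N; F_m = (F_max+F_min)/2 = 1267.5 N
τ_a = K_W·8F_aD/(πd³) = 1.2235 × 78.967 = 96.618 MPa
τ_m = K_s·8F_mD/(πd³) = 1.0747 × 163.41 = 175.62 MPa
Goodman: 1/n_f = τ_a/S_se + τ_m/S_su = 96.618/373 + 175.62/907 = 0.25903 + 0.19362 = 0.45265
n_f = 1/0.45265 = 2.209

2.21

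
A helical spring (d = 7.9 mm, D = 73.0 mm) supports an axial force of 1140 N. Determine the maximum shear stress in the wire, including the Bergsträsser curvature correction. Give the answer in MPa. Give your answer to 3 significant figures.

Spring index C = D/d = 73.0/7.9 = 9.2405
K_B = (4C+2)/(4C−3) = 38.962/33.962 = 1.1472
τ₀ = 8FD/(πd³) = 8·1140·73.0/(π·7.9³) = 665760/1548.9 = 429.82 MPa
τ_max = K·τ₀ = 1.1472 × 429.82 = 493.1 MPa

493 MPa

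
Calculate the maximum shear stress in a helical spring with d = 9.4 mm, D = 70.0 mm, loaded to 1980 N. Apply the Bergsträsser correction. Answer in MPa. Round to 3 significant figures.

Spring index C = D/d = 70.0/9.4 = 7.4468
K_B = (4C+2)/(4C−3) = 31.787/26.787 = 1.1867
τ₀ = 8FD/(πd³) = 8·1980·70.0/(π·9.4³) = 1.1088e+06/2609.4 = 424.93 MPa
τ_max = K·τ₀ = 1.1867 × 424.93 = 504.25 MPa

504 MPa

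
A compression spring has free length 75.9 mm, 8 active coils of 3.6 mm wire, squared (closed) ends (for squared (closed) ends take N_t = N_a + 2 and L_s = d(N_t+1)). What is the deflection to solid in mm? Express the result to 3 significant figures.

36.3 mm

N_t = 10; L_s = 3.6·11 = 39.6 mm
δ_solid = L₀ − L_s = 75.9 − 39.6 = 36.3 mm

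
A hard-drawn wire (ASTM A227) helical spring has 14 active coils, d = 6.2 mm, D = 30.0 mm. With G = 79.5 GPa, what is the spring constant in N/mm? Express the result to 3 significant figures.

k = Gd⁴/(8D³N_a) = (79.5×10³ × 6.2⁴) / (8 × 30.0³ × 14)
  = 1.17472e+08 / 3.024e+06 = 38.847 N/mm

38.8 N/mm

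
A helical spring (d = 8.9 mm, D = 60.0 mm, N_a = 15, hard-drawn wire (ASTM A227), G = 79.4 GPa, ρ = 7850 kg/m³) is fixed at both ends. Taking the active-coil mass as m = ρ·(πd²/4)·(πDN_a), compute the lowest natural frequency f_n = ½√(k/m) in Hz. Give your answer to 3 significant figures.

k = Gd⁴/(8D³N_a) = (79.4×10³)(8.9⁴)/(8·60.0³·15) = 19.22 N/mm = 19220 N/m
Wire length L = πDN_a = π·60.0·15 = 2827.4 mm
m = ρ·(πd²/4)·L = 7850 × 62.211×10⁻⁶ m² × 2.8274 m = 1.3808 kg
f_n = ½√(k/m) = 0.5·√(19220/1.3808) = 0.5·√(13919) = 58.99 Hz

59.0 Hz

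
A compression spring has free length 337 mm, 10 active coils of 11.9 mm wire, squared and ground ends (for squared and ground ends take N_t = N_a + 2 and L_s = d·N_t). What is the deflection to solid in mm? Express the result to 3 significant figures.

194 mm

N_t = 12; L_s = 11.9·12 = 142.8 mm
δ_solid = L₀ − L_s = 337 − 142.8 = 194.2 mm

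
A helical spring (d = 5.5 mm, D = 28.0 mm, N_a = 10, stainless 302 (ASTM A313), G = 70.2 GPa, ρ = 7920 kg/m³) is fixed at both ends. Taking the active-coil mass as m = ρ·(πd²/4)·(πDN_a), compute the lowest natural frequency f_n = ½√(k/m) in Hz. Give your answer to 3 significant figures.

k = Gd⁴/(8D³N_a) = (70.2×10³)(5.5⁴)/(8·28.0³·10) = 36.578 N/mm = 36578 N/m
Wire length L = πDN_a = π·28.0·10 = 879.65 mm
m = ρ·(πd²/4)·L = 7920 × 23.758×10⁻⁶ m² × 0.87965 m = 0.16552 kg
f_n = ½√(k/m) = 0.5·√(36578/0.16552) = 0.5·√(2.2099e+05) = 235.05 Hz

235 Hz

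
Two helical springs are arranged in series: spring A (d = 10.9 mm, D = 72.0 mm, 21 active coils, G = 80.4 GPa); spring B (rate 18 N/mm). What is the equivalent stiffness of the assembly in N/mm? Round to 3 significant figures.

9.02 N/mm

k_A = Gd⁴/(8D³N_a) = (80.4×10³)(10.9⁴)/(8·72.0³·21) = 18.099 N/mm
Series: 1/k_eq = 1/18.099 + 1/18 = 0.11081; k_eq = 9.0247 N/mm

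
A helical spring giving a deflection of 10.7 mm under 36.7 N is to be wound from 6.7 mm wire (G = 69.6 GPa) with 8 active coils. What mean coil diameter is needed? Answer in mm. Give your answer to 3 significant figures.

Required rate k = F/δ = 36.7/10.7 = 3.4299 N/mm
D = (Gd⁴/(8N_a·k))^(1/3) = (69.6×10³·6.7⁴/(8·8·3.4299))^(1/3)
  = (638920)^(1/3) = 86.1289 mm

86.1 mm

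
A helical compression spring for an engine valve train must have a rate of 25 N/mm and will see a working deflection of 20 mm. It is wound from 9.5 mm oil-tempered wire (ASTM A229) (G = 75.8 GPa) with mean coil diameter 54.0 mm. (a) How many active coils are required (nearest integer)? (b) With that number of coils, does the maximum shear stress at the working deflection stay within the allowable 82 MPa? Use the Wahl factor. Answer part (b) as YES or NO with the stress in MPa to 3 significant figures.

N_a = Gd⁴/(8D³k) = (75.8×10³)(9.5⁴)/(8·54.0³·25) = 19.6 → N_a = 20
Actual rate k = Gd⁴/(8D³·20) = 24.505 N/mm
Working load F = kδ = 24.505·20 = 490.11 N
C = 54.0/9.5 = 5.6842; K_W = (4C−1)/(4C−4)+0.615/C = 1.2683
τ_max = K_W·8FD/(πd³) = 1.2683·78.606 = 99.696 MPa
τ_max > 82 MPa → exceeds allowable

(a) 20 coils; (b) NO, τ_max = 99.7 MPa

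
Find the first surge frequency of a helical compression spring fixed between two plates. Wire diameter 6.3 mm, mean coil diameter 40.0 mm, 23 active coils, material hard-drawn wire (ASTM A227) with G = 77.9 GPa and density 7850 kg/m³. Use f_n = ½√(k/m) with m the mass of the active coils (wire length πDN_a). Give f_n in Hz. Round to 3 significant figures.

60.7 Hz

k = Gd⁴/(8D³N_a) = (77.9×10³)(6.3⁴)/(8·40.0³·23) = 10.421 N/mm = 10421 N/m
Wire length L = πDN_a = π·40.0·23 = 2890.3 mm
m = ρ·(πd²/4)·L = 7850 × 31.172×10⁻⁶ m² × 2.8903 m = 0.70726 kg
f_n = ½√(k/m) = 0.5·√(10421/0.70726) = 0.5·√(14734) = 60.692 Hz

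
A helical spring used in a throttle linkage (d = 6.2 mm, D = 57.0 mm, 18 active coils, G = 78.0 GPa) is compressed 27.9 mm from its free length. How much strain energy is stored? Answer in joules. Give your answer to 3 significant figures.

k = Gd⁴/(8D³N_a) = (78.0×10³)(6.2⁴)/(8·57.0³·18) = 4.3219 N/mm
U = ½kδ² = 0.5 × 4.3219 × 27.9² = 1682.1 N·mm = 1.6821 J

1.68 J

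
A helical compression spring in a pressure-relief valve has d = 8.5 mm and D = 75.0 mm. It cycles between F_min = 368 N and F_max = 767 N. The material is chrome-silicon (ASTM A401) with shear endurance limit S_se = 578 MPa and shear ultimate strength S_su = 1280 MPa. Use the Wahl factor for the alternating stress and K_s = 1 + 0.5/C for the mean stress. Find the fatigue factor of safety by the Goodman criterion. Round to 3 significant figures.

C = D/d = 75.0/8.5 = 8.8235; K_W = (4C−1)/(4C−4)+0.615/C = 1.1656; K_s = 1+0.5/C = 1.0567
F_a = (F_max−F_min)/2 = 199.5 N; F_m = (F_max+F_min)/2 = 567.5 N
τ_a = K_W·8F_aD/(πd³) = 1.1656 × 62.042 = 72.314 MPa
τ_m = K_s·8F_mD/(πd³) = 1.0567 × 176.49 = 186.49 MPa
Goodman: 1/n_f = τ_a/S_se + τ_m/S_su = 72.314/578 + 186.49/1280 = 0.12511 + 0.14569 = 0.2708
n_f = 1/0.2708 = 3.693

3.69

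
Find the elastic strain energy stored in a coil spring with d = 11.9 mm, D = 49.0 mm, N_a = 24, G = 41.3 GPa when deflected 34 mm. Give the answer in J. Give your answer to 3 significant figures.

k = Gd⁴/(8D³N_a) = (41.3×10³)(11.9⁴)/(8·49.0³·24) = 36.665 N/mm
U = ½kδ² = 0.5 × 36.665 × 34² = 21192 N·mm = 21.192 J

21.2 J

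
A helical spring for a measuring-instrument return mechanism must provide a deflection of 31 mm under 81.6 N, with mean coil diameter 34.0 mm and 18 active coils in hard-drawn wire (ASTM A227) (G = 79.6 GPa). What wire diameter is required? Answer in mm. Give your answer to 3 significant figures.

3.70 mm

Required rate k = F/δ = 81.6/31 = 2.6323 N/mm
d = (8D³N_a·k / G)^(1/4) = (8·34.0³·18·2.6323 / (79.6×10³))^0.25
  = (187.16)^0.25 = 3.6987 mm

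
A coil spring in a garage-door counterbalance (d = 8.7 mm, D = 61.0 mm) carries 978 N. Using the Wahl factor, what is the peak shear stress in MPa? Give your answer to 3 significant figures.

280 MPa

Spring index C = D/d = 61.0/8.7 = 7.0115
K_W = (4C−1)/(4C−4) + 0.615/C = 27.046/24.046 + 0.0877 = 1.2125
τ₀ = 8FD/(πd³) = 8·978·61.0/(π·8.7³) = 477264/2068.7 = 230.7 MPa
τ_max = K·τ₀ = 1.2125 × 230.7 = 279.72 MPa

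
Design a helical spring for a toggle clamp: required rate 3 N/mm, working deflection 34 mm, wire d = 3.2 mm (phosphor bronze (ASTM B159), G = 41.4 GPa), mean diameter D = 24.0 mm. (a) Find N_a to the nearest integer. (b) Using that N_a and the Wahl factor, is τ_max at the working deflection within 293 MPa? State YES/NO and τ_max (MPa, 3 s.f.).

(a) 13 coils; (b) YES, τ_max = 229 MPa

N_a = Gd⁴/(8D³k) = (41.4×10³)(3.2⁴)/(8·24.0³·3) = 13.08 → N_a = 13
Actual rate k = Gd⁴/(8D³·13) = 3.0195 N/mm
Working load F = kδ = 3.0195·34 = 102.66 N
C = 24.0/3.2 = 7.5000; K_W = (4C−1)/(4C−4)+0.615/C = 1.1974
τ_max = K_W·8FD/(πd³) = 1.1974·191.48 = 229.27 MPa
τ_max ≤ 293 MPa → acceptable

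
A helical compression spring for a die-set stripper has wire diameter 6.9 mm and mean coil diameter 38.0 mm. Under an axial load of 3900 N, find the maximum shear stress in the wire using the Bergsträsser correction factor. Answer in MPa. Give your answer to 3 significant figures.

Spring index C = D/d = 38.0/6.9 = 5.5072
K_B = (4C+2)/(4C−3) = 24.029/19.029 = 1.2628
τ₀ = 8FD/(πd³) = 8·3900·38.0/(π·6.9³) = 1.1856e+06/1032 = 1148.8 MPa
τ_max = K·τ₀ = 1.2628 × 1148.8 = 1450.6 MPa

1450 MPa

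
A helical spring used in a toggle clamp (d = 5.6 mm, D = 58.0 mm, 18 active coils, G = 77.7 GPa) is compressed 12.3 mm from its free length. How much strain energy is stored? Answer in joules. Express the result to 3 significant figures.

k = Gd⁴/(8D³N_a) = (77.7×10³)(5.6⁴)/(8·58.0³·18) = 2.7197 N/mm
U = ½kδ² = 0.5 × 2.7197 × 12.3² = 205.73 N·mm = 0.20573 J

0.206 J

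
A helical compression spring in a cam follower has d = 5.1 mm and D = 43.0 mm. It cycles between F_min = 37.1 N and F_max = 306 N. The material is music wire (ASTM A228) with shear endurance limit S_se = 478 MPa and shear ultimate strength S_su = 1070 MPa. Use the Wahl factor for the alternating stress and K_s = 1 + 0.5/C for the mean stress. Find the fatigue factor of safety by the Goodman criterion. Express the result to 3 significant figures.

C = D/d = 43.0/5.1 = 8.4314; K_W = (4C−1)/(4C−4)+0.615/C = 1.1739; K_s = 1+0.5/C = 1.0593
F_a = (F_max−F_min)/2 = 134.45 N; F_m = (F_max+F_min)/2 = 171.55 N
τ_a = K_W·8F_aD/(πd³) = 1.1739 × 110.98 = 130.28 MPa
τ_m = K_s·8F_mD/(πd³) = 1.0593 × 141.61 = 150.01 MPa
Goodman: 1/n_f = τ_a/S_se + τ_m/S_su = 130.28/478 + 150.01/1070 = 0.27255 + 0.14019 = 0.41274
n_f = 1/0.41274 = 2.423

2.42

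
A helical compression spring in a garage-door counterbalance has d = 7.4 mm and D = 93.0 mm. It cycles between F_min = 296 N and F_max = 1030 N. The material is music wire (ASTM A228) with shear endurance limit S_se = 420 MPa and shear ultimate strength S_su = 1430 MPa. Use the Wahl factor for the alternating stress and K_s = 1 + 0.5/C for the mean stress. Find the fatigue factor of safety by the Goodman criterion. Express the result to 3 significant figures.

1.18

C = D/d = 93.0/7.4 = 12.5676; K_W = (4C−1)/(4C−4)+0.615/C = 1.1138; K_s = 1+0.5/C = 1.0398
F_a = (F_max−F_min)/2 = 367 N; F_m = (F_max+F_min)/2 = 663 N
τ_a = K_W·8F_aD/(πd³) = 1.1138 × 214.48 = 238.89 MPa
τ_m = K_s·8F_mD/(πd³) = 1.0398 × 387.47 = 402.89 MPa
Goodman: 1/n_f = τ_a/S_se + τ_m/S_su = 238.89/420 + 402.89/1430 = 0.56878 + 0.28174 = 0.85052
n_f = 1/0.85052 = 1.176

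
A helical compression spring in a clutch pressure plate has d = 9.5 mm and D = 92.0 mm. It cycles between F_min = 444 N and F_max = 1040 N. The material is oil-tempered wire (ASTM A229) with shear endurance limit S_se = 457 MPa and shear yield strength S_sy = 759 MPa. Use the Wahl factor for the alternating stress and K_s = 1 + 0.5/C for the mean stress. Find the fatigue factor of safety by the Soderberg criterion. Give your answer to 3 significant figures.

2.06

C = D/d = 92.0/9.5 = 9.6842; K_W = (4C−1)/(4C−4)+0.615/C = 1.1499; K_s = 1+0.5/C = 1.0516
F_a = (F_max−F_min)/2 = 298 N; F_m = (F_max+F_min)/2 = 742 N
τ_a = K_W·8F_aD/(πd³) = 1.1499 × 81.428 = 93.631 MPa
τ_m = K_s·8F_mD/(πd³) = 1.0516 × 202.75 = 213.22 MPa
Soderberg: 1/n_f = τ_a/S_se + τ_m/S_sy = 93.631/457 + 213.22/759 = 0.20488 + 0.28092 = 0.4858
n_f = 1/0.4858 = 2.058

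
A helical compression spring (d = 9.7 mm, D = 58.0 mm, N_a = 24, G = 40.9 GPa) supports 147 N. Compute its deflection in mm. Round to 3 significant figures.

k = Gd⁴/(8D³N_a) = (40.9×10³)(9.7⁴)/(8·58.0³·24) = 9.6655 N/mm
δ = F/k = 147 / 9.6655 = 15.209 mm

15.2 mm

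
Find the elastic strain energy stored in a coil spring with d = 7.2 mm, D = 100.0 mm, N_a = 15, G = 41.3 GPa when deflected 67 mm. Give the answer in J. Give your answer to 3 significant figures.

2.08 J

k = Gd⁴/(8D³N_a) = (41.3×10³)(7.2⁴)/(8·100.0³·15) = 0.92491 N/mm
U = ½kδ² = 0.5 × 0.92491 × 67² = 2076 N·mm = 2.076 J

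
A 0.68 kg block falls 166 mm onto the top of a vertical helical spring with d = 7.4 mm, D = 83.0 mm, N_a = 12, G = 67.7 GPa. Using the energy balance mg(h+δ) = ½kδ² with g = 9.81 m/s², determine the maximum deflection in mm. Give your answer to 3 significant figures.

26.3 mm

k = Gd⁴/(8D³N_a) = (67.7×10³)(7.4⁴)/(8·83.0³·12) = 3.6984 N/mm
W = mg = 0.68 × 9.81 = 6.6708 N
½kδ² − Wδ − Wh = 0 → δ = (W + √(W² + 2kWh))/k
δ = (6.6708 + √(44.5 + 8190.79))/3.6984 = (6.6708 + 90.749)/3.6984 = 26.341 mm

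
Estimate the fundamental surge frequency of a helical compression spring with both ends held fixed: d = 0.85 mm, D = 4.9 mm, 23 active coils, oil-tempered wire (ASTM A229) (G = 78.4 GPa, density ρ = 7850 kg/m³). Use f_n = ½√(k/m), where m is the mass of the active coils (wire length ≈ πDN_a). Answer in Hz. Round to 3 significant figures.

k = Gd⁴/(8D³N_a) = (78.4×10³)(0.85⁴)/(8·4.9³·23) = 1.8905 N/mm = 1890.5 N/m
Wire length L = πDN_a = π·4.9·23 = 354.06 mm
m = ρ·(πd²/4)·L = 7850 × 0.56745×10⁻⁶ m² × 0.35406 m = 0.0015771 kg
f_n = ½√(k/m) = 0.5·√(1890.5/0.0015771) = 0.5·√(1.1987e+06) = 547.43 Hz

547 Hz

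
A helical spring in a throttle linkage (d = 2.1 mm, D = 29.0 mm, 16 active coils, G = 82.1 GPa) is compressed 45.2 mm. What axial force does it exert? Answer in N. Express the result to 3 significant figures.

k = Gd⁴/(8D³N_a) = (82.1×10³)(2.1⁴)/(8·29.0³·16) = 0.51147 N/mm
F = k·δ = 0.51147 × 45.2 = 23.118 N

23.1 N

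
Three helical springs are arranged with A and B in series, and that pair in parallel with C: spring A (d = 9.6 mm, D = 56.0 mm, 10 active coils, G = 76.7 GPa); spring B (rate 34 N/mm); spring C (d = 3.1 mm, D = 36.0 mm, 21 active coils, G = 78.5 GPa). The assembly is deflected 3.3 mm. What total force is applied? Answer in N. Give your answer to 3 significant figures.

k_A = Gd⁴/(8D³N_a) = (76.7×10³)(9.6⁴)/(8·56.0³·10) = 46.369 N/mm
k_C = Gd⁴/(8D³N_a) = (78.5×10³)(3.1⁴)/(8·36.0³·21) = 0.92491 N/mm
Springs A,B series: k_AB = 1/(1/46.369+1/34) = 19.616 N/mm; parallel with C: k_eq = 19.616+0.92491 = 20.541 N/mm
F = k_eq·δ = 20.541·3.3 = 67.786 N

67.8 N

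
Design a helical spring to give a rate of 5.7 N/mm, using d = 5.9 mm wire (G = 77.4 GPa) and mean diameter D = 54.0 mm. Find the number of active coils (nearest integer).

13

N_a = Gd⁴/(8D³k) = (77.4×10³ × 5.9⁴)/(8 × 54.0³ × 5.7)
    = 9.37884e+07 / 7.18036e+06 = 13.06 → 13 coils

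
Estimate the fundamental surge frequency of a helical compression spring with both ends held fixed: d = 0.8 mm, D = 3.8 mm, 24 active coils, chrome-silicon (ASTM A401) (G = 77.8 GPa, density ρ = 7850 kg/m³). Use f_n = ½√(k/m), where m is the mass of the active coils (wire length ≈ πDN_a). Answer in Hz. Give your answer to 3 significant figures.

818 Hz

k = Gd⁴/(8D³N_a) = (77.8×10³)(0.8⁴)/(8·3.8³·24) = 3.0247 N/mm = 3024.7 N/m
Wire length L = πDN_a = π·3.8·24 = 286.51 mm
m = ρ·(πd²/4)·L = 7850 × 0.50265×10⁻⁶ m² × 0.28651 m = 0.0011305 kg
f_n = ½√(k/m) = 0.5·√(3024.7/0.0011305) = 0.5·√(2.6755e+06) = 817.85 Hz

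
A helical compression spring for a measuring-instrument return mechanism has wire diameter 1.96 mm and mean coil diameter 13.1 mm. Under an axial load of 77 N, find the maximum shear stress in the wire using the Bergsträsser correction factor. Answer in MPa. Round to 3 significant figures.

Spring index C = D/d = 13.1/1.96 = 6.6837
K_B = (4C+2)/(4C−3) = 28.735/23.735 = 1.2107
τ₀ = 8FD/(πd³) = 8·77·13.1/(π·1.96³) = 8069.6/23.655 = 341.14 MPa
τ_max = K·τ₀ = 1.2107 × 341.14 = 413.01 MPa

413 MPa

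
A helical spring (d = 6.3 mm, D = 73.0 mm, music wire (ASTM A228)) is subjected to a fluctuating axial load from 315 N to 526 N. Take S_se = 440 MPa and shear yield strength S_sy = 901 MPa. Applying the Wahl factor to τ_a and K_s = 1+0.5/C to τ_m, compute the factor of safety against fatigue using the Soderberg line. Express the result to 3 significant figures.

C = D/d = 73.0/6.3 = 11.5873; K_W = (4C−1)/(4C−4)+0.615/C = 1.1239; K_s = 1+0.5/C = 1.0432
F_a = (F_max−F_min)/2 = 105.5 N; F_m = (F_max+F_min)/2 = 420.5 N
τ_a = K_W·8F_aD/(πd³) = 1.1239 × 78.432 = 88.151 MPa
τ_m = K_s·8F_mD/(πd³) = 1.0432 × 312.61 = 326.1 MPa
Soderberg: 1/n_f = τ_a/S_se + τ_m/S_sy = 88.151/440 + 326.1/901 = 0.20034 + 0.36193 = 0.56228
n_f = 1/0.56228 = 1.778

1.78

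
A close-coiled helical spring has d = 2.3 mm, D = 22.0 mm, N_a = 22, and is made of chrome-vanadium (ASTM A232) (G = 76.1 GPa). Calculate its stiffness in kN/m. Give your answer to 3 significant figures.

1.14 kN/m

k = Gd⁴/(8D³N_a) = (76.1×10³ × 2.3⁴) / (8 × 22.0³ × 22)
  = 2.12959e+06 / 1.87405e+06 = 1.1364 N/mm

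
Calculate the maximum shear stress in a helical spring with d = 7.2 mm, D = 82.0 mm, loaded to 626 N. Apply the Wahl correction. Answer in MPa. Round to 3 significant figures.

394 MPa

Spring index C = D/d = 82.0/7.2 = 11.3889
K_W = (4C−1)/(4C−4) + 0.615/C = 44.556/41.556 + 0.0540 = 1.1262
τ₀ = 8FD/(πd³) = 8·626·82.0/(π·7.2³) = 410656/1172.6 = 350.21 MPa
τ_max = K·τ₀ = 1.1262 × 350.21 = 394.41 MPa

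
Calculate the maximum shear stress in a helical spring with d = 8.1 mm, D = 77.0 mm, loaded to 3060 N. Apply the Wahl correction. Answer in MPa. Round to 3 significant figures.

1300 MPa

Spring index C = D/d = 77.0/8.1 = 9.5062
K_W = (4C−1)/(4C−4) + 0.615/C = 37.025/34.025 + 0.0647 = 1.1529
τ₀ = 8FD/(πd³) = 8·3060·77.0/(π·8.1³) = 1.88496e+06/1669.6 = 1129 MPa
τ_max = K·τ₀ = 1.1529 × 1129 = 1301.6 MPa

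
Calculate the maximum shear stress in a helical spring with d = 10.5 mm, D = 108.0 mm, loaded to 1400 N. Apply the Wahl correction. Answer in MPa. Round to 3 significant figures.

Spring index C = D/d = 108.0/10.5 = 10.2857
K_W = (4C−1)/(4C−4) + 0.615/C = 40.143/37.143 + 0.0598 = 1.1406
τ₀ = 8FD/(πd³) = 8·1400·108.0/(π·10.5³) = 1.2096e+06/3636.8 = 332.6 MPa
τ_max = K·τ₀ = 1.1406 × 332.6 = 379.35 MPa

379 MPa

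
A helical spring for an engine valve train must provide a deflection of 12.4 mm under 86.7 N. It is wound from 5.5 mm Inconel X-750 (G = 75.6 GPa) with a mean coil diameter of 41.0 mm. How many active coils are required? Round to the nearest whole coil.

Required rate k = F/δ = 86.7/12.4 = 6.9919 N/mm
N_a = Gd⁴/(8D³k) = (75.6×10³ × 5.5⁴)/(8 × 41.0³ × 6.9919)
    = 6.91787e+07 / 3.85513e+06 = 17.94 → 18 coils

18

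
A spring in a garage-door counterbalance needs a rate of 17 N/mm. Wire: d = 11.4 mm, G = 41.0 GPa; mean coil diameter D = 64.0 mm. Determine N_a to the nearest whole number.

N_a = Gd⁴/(8D³k) = (41.0×10³ × 11.4⁴)/(8 × 64.0³ × 17)
    = 6.92474e+08 / 3.56516e+07 = 19.42 → 19 coils

19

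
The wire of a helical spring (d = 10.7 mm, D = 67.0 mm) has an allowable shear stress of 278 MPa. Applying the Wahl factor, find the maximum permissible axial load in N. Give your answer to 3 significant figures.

1610 N

C = D/d = 67.0/10.7 = 6.2617
K_W = (4C−1)/(4C−4) + 0.615/C = 24.047/21.047 + 0.0982 = 1.2408
τ_max = K·8FD/(πd³) → F_max = τ_allow·πd³/(8DK)
F_max = 278·π·10.7³/(8·67.0·1.2408) = 1.0699e+06/665.05 = 1608.8 N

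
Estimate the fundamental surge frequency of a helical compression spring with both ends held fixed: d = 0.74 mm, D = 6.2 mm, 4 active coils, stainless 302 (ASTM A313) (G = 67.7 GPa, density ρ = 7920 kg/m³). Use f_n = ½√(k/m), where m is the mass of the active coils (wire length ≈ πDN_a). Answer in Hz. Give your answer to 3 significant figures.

k = Gd⁴/(8D³N_a) = (67.7×10³)(0.74⁴)/(8·6.2³·4) = 2.6619 N/mm = 2661.9 N/m
Wire length L = πDN_a = π·6.2·4 = 77.911 mm
m = ρ·(πd²/4)·L = 7920 × 0.43008×10⁻⁶ m² × 0.077911 m = 0.00026539 kg
f_n = ½√(k/m) = 0.5·√(2661.9/0.00026539) = 0.5·√(1.003e+07) = 1583.5 Hz

1580 Hz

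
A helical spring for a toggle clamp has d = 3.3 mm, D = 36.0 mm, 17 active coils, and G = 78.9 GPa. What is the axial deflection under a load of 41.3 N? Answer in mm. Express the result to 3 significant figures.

28.0 mm

k = Gd⁴/(8D³N_a) = (78.9×10³)(3.3⁴)/(8·36.0³·17) = 1.4746 N/mm
δ = F/k = 41.3 / 1.4746 = 28.007 mm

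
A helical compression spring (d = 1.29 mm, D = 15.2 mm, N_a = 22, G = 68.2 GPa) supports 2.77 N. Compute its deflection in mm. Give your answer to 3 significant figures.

9.07 mm

k = Gd⁴/(8D³N_a) = (68.2×10³)(1.29⁴)/(8·15.2³·22) = 0.30556 N/mm
δ = F/k = 2.77 / 0.30556 = 9.0653 mm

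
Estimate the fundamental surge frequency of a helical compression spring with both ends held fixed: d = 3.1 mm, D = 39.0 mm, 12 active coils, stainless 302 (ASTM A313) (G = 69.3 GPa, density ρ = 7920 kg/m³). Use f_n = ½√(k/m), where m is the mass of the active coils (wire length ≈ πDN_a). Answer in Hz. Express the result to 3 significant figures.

56.5 Hz

k = Gd⁴/(8D³N_a) = (69.3×10³)(3.1⁴)/(8·39.0³·12) = 1.1239 N/mm = 1123.9 N/m
Wire length L = πDN_a = π·39.0·12 = 1470.3 mm
m = ρ·(πd²/4)·L = 7920 × 7.5477×10⁻⁶ m² × 1.4703 m = 0.087889 kg
f_n = ½√(k/m) = 0.5·√(1123.9/0.087889) = 0.5·√(12787) = 56.541 Hz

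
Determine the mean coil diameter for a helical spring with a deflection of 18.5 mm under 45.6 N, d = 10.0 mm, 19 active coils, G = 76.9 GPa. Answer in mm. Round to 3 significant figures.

127 mm

Required rate k = F/δ = 45.6/18.5 = 2.4649 N/mm
D = (Gd⁴/(8N_a·k))^(1/3) = (76.9×10³·10.0⁴/(8·19·2.4649))^(1/3)
  = (2.05253e+06)^(1/3) = 127.0857 mm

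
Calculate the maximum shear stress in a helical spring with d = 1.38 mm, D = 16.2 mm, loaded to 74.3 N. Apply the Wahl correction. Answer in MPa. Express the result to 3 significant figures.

Spring index C = D/d = 16.2/1.38 = 11.7391
K_W = (4C−1)/(4C−4) + 0.615/C = 45.957/42.957 + 0.0524 = 1.1222
τ₀ = 8FD/(πd³) = 8·74.3·16.2/(π·1.38³) = 9629.28/8.2563 = 1166.3 MPa
τ_max = K·τ₀ = 1.1222 × 1166.3 = 1308.8 MPa

1310 MPa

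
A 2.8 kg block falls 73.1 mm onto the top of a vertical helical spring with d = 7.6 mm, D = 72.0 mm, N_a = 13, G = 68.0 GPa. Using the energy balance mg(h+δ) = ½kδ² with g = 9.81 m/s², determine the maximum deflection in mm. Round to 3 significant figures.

31.3 mm

k = Gd⁴/(8D³N_a) = (68.0×10³)(7.6⁴)/(8·72.0³·13) = 5.8443 N/mm
W = mg = 2.8 × 9.81 = 27.468 N
½kδ² − Wδ − Wh = 0 → δ = (W + √(W² + 2kWh))/k
δ = (27.468 + √(754.49 + 23469.7))/5.8443 = (27.468 + 155.64)/5.8443 = 31.331 mm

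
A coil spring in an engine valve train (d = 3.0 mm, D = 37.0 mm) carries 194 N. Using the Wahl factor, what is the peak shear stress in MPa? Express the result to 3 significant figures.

756 MPa

Spring index C = D/d = 37.0/3.0 = 12.3333
K_W = (4C−1)/(4C−4) + 0.615/C = 48.333/45.333 + 0.0499 = 1.1160
τ₀ = 8FD/(πd³) = 8·194·37.0/(π·3.0³) = 57424/84.823 = 676.99 MPa
τ_max = K·τ₀ = 1.1160 × 676.99 = 755.54 MPa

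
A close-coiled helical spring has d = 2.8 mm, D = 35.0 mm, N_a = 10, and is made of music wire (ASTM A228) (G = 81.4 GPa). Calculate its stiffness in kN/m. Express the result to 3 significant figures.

k = Gd⁴/(8D³N_a) = (81.4×10³ × 2.8⁴) / (8 × 35.0³ × 10)
  = 5.0033e+06 / 3.43e+06 = 1.4587 N/mm

1.46 kN/m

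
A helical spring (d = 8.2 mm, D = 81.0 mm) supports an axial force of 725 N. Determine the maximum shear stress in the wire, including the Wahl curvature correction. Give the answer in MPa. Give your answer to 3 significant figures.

311 MPa

Spring index C = D/d = 81.0/8.2 = 9.8780
K_W = (4C−1)/(4C−4) + 0.615/C = 38.512/35.512 + 0.0623 = 1.1467
τ₀ = 8FD/(πd³) = 8·725·81.0/(π·8.2³) = 469800/1732.2 = 271.22 MPa
τ_max = K·τ₀ = 1.1467 × 271.22 = 311.02 MPa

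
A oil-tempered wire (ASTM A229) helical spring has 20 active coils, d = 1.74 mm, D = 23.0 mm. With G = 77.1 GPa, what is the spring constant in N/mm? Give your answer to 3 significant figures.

0.363 N/mm

k = Gd⁴/(8D³N_a) = (77.1×10³ × 1.74⁴) / (8 × 23.0³ × 20)
  = 706726 / 1.94672e+06 = 0.36303 N/mm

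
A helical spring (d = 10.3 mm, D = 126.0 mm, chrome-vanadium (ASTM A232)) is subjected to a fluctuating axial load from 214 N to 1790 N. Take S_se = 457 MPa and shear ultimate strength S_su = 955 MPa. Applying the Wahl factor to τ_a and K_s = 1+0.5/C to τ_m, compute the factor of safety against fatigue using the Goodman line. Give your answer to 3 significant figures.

1.13

C = D/d = 126.0/10.3 = 12.2330; K_W = (4C−1)/(4C−4)+0.615/C = 1.1170; K_s = 1+0.5/C = 1.0409
F_a = (F_max−F_min)/2 = 788 N; F_m = (F_max+F_min)/2 = 1002 N
τ_a = K_W·8F_aD/(πd³) = 1.1170 × 231.38 = 258.46 MPa
τ_m = K_s·8F_mD/(πd³) = 1.0409 × 294.22 = 306.24 MPa
Goodman: 1/n_f = τ_a/S_se + τ_m/S_su = 258.46/457 + 306.24/955 = 0.56556 + 0.32067 = 0.88623
n_f = 1/0.88623 = 1.128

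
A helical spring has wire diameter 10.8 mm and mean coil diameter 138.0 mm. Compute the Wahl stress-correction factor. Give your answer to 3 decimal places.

C = D/d = 138.0/10.8 = 12.7778
K_W = (4C−1)/(4C−4) + 0.615/C = 50.111/47.111 + 0.0481 = 1.1118

1.112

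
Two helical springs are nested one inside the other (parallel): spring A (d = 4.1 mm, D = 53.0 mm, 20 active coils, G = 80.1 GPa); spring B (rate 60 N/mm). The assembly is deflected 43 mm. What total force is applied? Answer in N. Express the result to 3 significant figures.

2620 N

k_A = Gd⁴/(8D³N_a) = (80.1×10³)(4.1⁴)/(8·53.0³·20) = 0.95021 N/mm
Parallel: k_eq = 0.95021 + 60 = 60.95 N/mm
F = k_eq·δ = 60.95·43 = 2620.9 N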